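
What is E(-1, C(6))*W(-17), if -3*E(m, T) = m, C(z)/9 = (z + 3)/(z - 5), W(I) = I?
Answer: -17/3 ≈ -5.6667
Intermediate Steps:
C(z) = 9*(3 + z)/(-5 + z) (C(z) = 9*((z + 3)/(z - 5)) = 9*((3 + z)/(-5 + z)) = 9*(3 + z)/(-5 + z))
E(m, T) = -m/3
E(-1, C(6))*W(-17) = -1/3*(-1)*(-17) = (1/3)*(-17) = -17/3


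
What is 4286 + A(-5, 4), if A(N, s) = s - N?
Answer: 4295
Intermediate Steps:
4286 + A(-5, 4) = 4286 + (4 - 1*(-5)) = 4286 + (4 + 5) = 4286 + 9 = 4295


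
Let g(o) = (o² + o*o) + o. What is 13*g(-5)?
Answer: 585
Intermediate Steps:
g(o) = o + 2*o² (g(o) = (o² + o²) + o = 2*o² + o = o + 2*o²)
13*g(-5) = 13*(-5*(1 + 2*(-5))) = 13*(-5*(1 - 10)) = 13*(-5*(-9)) = 13*45 = 585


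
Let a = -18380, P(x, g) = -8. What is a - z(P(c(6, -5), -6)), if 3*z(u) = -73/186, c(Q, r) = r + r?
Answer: -10255967/558 ≈ -18380.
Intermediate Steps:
c(Q, r) = 2*r
z(u) = -73/558 (z(u) = (-73/186)/3 = (-73*1/186)/3 = (⅓)*(-73/186) = -73/558)
a - z(P(c(6, -5), -6)) = -18380 - 1*(-73/558) = -18380 + 73/558 = -10255967/558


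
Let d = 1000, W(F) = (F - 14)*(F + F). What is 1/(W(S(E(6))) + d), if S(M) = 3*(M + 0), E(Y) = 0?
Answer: 1/1000 ≈ 0.0010000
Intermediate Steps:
S(M) = 3*M
W(F) = 2*F*(-14 + F) (W(F) = (-14 + F)*(2*F) = 2*F*(-14 + F))
1/(W(S(E(6))) + d) = 1/(2*(3*0)*(-14 + 3*0) + 1000) = 1/(2*0*(-14 + 0) + 1000) = 1/(2*0*(-14) + 1000) = 1/(0 + 1000) = 1/1000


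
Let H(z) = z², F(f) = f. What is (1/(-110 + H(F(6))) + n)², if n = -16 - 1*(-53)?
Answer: 7491169/5476 ≈ 1368.0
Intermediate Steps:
n = 37 (n = -16 + 53 = 37)
(1/(-110 + H(F(6))) + n)² = (1/(-110 + 6²) + 37)² = (1/(-110 + 36) + 37)² = (1/(-74) + 37)² = (-1/74 + 37)² = (2737/74)² = 7491169/5476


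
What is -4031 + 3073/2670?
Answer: -10759697/2670 ≈ -4029.8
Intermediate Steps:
-4031 + 3073/2670 = -10759697/2670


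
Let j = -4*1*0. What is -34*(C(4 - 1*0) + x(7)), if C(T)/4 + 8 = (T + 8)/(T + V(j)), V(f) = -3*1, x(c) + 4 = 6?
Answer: -612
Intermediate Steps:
j = 0 (j = -4*0 = 0)
x(c) = 2 (x(c) = -4 + 6 = 2)
V(f) = -3
C(T) = -32 + 4*(8 + T)/(-3 + T) (C(T) = -32 + 4*((T + 8)/(T - 3)) = -32 + 4*((8 + T)/(-3 + T)) = -32 + 4*(8 + T)/(-3 + T))
-34*(C(4 - 1*0) + x(7)) = -34*(4*(32 - 7*(4 - 1*0))/(-3 + (4 - 1*0)) + 2) = -34*(4*(32 - 7*(4 + 0))/(-3 + (4 + 0)) + 2) = -34*(4*(32 - 7*4)/(-3 + 4) + 2) = -34*(4*(32 - 28)/1 + 2) = -34*(4*1*4 + 2) = -34*(16 + 2) = -34*18 = -612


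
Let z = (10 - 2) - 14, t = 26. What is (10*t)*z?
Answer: -1560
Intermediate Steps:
z = -6 (z = 8 - 14 = -6)
(10*t)*z = (10*26)*(-6) = 260*(-6) = -1560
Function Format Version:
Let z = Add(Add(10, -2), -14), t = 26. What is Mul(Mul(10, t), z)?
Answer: -1560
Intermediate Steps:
z = -6 (z = Add(8, -14) = -6)
Mul(Mul(10, t), z) = Mul(Mul(10, 26), -6) = Mul(260, -6) = -1560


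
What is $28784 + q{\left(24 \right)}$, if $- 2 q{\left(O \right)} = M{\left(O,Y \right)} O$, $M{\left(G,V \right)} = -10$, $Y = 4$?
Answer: $28904$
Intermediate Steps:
$q{\left(O \right)} = 5 O$ ($q{\left(O \right)} = - \frac{\left(-10\right) O}{2} = 5 O$)
$28784 + q{\left(24 \right)} = 28784 + 5 \cdot 24 = 28784 + 120 = 28904$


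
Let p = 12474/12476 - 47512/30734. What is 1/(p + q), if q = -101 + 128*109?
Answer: 95859346/1327695455497 ≈ 7.2200e-5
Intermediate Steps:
q = 13851 (q = -101 + 13952 = 13851)
p = -52345949/95859346 (p = 12474*(1/12476) - 47512*1/30734 = 6237/6238 - 23756/15367 = -52345949/95859346 ≈ -0.54607)
1/(p + q) = 1/(-52345949/95859346 + 13851) = 1/(1327695455497/95859346) = 95859346/1327695455497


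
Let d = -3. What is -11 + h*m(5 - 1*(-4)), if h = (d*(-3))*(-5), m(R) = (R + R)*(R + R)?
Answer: -14591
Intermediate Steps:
m(R) = 4*R² (m(R) = (2*R)*(2*R) = 4*R²)
h = -45 (h = -3*(-3)*(-5) = 9*(-5) = -45)
-11 + h*m(5 - 1*(-4)) = -11 - 180*(5 - 1*(-4))² = -11 - 180*(5 + 4)² = -11 - 180*9² = -11 - 180*81 = -11 - 45*324 = -11 - 14580 = -14591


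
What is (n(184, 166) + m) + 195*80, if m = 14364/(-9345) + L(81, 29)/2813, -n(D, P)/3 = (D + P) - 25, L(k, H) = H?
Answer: 631222222/43165 ≈ 14623.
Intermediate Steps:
n(D, P) = 75 - 3*D - 3*P (n(D, P) = -3*((D + P) - 25) = -3*(-25 + D + P) = 75 - 3*D - 3*P)
m = -65903/43165 (m = 14364/(-9345) + 29/2813 = 14364*(-1/9345) + 29*(1/2813) = -684/445 + 1/97 = -65903/43165 ≈ -1.5268)
(n(184, 166) + m) + 195*80 = ((75 - 3*184 - 3*166) - 65903/43165) + 195*80 = ((75 - 552 - 498) - 65903/43165) + 15600 = (-975 - 65903/43165) + 15600 = -42151778/43165 + 15600 = 631222222/43165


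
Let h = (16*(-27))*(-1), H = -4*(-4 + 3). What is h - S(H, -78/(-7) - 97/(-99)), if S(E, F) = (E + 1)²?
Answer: 407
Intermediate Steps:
H = 4 (H = -4*(-1) = 4)
h = 432 (h = -432*(-1) = 432)
S(E, F) = (1 + E)²
h - S(H, -78/(-7) - 97/(-99)) = 432 - (1 + 4)² = 432 - 1*5² = 432 - 1*25 = 432 - 25 = 407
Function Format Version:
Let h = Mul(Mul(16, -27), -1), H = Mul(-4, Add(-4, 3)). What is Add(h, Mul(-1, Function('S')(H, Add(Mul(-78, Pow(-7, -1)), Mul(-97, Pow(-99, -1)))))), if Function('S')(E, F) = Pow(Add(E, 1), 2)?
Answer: 407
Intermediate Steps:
H = 4 (H = Mul(-4, -1) = 4)
h = 432 (h = Mul(-432, -1) = 432)
Function('S')(E, F) = Pow(Add(1, E), 2)
Add(h, Mul(-1, Function('S')(H, Add(Mul(-78, Pow(-7, -1)), Mul(-97, Pow(-99, -1)))))) = Add(432, Mul(-1, Pow(Add(1, 4), 2))) = Add(432, Mul(-1, Pow(5, 2))) = Add(432, Mul(-1, 25)) = Add(432, -25) = 407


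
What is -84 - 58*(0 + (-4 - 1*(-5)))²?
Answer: -142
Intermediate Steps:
-84 - 58*(0 + (-4 - 1*(-5)))² = -84 - 58*(0 + (-4 + 5))² = -84 - 58*(0 + 1)² = -84 - 58*1² = -84 - 58*1 = -84 - 58 = -142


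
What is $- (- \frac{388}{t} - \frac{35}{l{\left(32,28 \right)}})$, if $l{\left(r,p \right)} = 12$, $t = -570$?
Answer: $\frac{2549}{1140} \approx 2.236$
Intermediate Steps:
$- (- \frac{388}{t} - \frac{35}{l{\left(32,28 \right)}}) = - (- \frac{388}{-570} - \frac{35}{12}) = - (\left(-388\right) \left(- \frac{1}{570}\right) - \frac{35}{12}) = - (\frac{194}{285} - \frac{35}{12}) = \left(-1\right) \left(- \frac{2549}{1140}\right) = \frac{2549}{1140}$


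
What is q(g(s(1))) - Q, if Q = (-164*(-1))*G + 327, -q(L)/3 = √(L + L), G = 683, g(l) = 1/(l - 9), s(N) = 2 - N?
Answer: -112339 - 3*I/2 ≈ -1.1234e+5 - 1.5*I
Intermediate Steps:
g(l) = 1/(-9 + l)
q(L) = -3*√2*√L (q(L) = -3*√(L + L) = -3*√2*√L)
Q = 112339 (Q = -164*(-1)*683 + 327 = 164*683 + 327 = 112012 + 327 = 112339)
q(g(s(1))) - Q = -3*√2*√(1/(-9 + (2 - 1*1))) - 1*112339 = -3*√2*√(1/(-9 + (2 - 1))) - 112339 = -3*√2*√(1/(-9 + 1)) - 112339 = -3*√2*√(1/(-8)) - 112339 = -3*√2*√(-⅛) - 112339 = -3*√2*I*√2/4 - 112339 = -3*I/2 - 112339 = -112339 - 3*I/2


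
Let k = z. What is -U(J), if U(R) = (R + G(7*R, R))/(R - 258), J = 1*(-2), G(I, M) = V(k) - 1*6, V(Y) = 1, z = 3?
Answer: -7/260 ≈ -0.026923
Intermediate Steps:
k = 3
G(I, M) = -5 (G(I, M) = 1 - 1*6 = 1 - 6 = -5)
J = -2
U(R) = (-5 + R)/(-258 + R) (U(R) = (R - 5)/(R - 258) = (-5 + R)/(-258 + R))
-U(J) = -(-5 - 2)/(-258 - 2) = -(-7)/(-260) = -(-1)*(-7)/260 = -1*7/260 = -7/260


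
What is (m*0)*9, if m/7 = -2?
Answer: 0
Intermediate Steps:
m = -14 (m = 7*(-2) = -14)
(m*0)*9 = -14*0*9 = 0*9 = 0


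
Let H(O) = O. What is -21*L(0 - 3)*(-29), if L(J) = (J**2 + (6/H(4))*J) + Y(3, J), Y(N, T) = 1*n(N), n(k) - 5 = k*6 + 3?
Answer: 37149/2 ≈ 18575.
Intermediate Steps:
n(k) = 8 + 6*k (n(k) = 5 + (k*6 + 3) = 5 + (6*k + 3) = 5 + (3 + 6*k) = 8 + 6*k)
Y(N, T) = 8 + 6*N (Y(N, T) = 1*(8 + 6*N) = 8 + 6*N)
L(J) = 26 + J**2 + 3*J/2 (L(J) = (J**2 + (6/4)*J) + (8 + 6*3) = (J**2 + (6*(1/4))*J) + (8 + 18) = (J**2 + 3*J/2) + 26 = 26 + J**2 + 3*J/2)
-21*L(0 - 3)*(-29) = -21*(26 + (0 - 3)**2 + 3*(0 - 3)/2)*(-29) = -21*(26 + (-3)**2 + (3/2)*(-3))*(-29) = -21*(26 + 9 - 9/2)*(-29) = -21*61/2*(-29) = -1281/2*(-29) = 37149/2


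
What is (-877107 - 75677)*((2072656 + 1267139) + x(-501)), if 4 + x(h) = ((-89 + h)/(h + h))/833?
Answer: -189713585846670176/59619 ≈ -3.1821e+12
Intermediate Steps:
x(h) = -4 + (-89 + h)/(1666*h) (x(h) = -4 + ((-89 + h)/(h + h))/833 = -4 + ((-89 + h)/((2*h)))*(1/833) = -4 + ((-89 + h)*(1/(2*h)))*(1/833) = -4 + ((-89 + h)/(2*h))*(1/833) = -4 + (-89 + h)/(1666*h))
(-877107 - 75677)*((2072656 + 1267139) + x(-501)) = (-877107 - 75677)*((2072656 + 1267139) + (1/1666)*(-89 - 6663*(-501))/(-501)) = -952784*(3339795 + (1/1666)*(-1/501)*(-89 + 3338163)) = -952784*(3339795 + (1/1666)*(-1/501)*3338074) = -952784*(3339795 - 1669037/417333) = -952784*1393804997698/417333 = -189713585846670176/59619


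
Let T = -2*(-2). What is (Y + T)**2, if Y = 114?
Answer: 13924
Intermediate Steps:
T = 4
(Y + T)**2 = (114 + 4)**2 = 118**2 = 13924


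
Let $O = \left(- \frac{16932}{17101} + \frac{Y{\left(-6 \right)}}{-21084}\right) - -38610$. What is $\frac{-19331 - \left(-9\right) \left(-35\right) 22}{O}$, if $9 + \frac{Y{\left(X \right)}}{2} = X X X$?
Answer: $- \frac{225442859222}{331447027581} \approx -0.68018$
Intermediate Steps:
$Y{\left(X \right)} = -18 + 2 X^{3}$ ($Y{\left(X \right)} = -18 + 2 X X X = -18 + 2 X^{2} X = -18 + 2 X^{3}$)
$O = \frac{331447027581}{8584702}$ ($O = \left(- \frac{16932}{17101} + \frac{-18 + 2 \left(-6\right)^{3}}{-21084}\right) - -38610 = \left(\left(-16932\right) \frac{1}{17101} + \left(-18 + 2 \left(-216\right)\right) \left(- \frac{1}{21084}\right)\right) + 38610 = \left(- \frac{16932}{17101} + \left(-18 - 432\right) \left(- \frac{1}{21084}\right)\right) + 38610 = \left(- \frac{16932}{17101} - - \frac{75}{3514}\right) + 38610 = \left(- \frac{16932}{17101} + \frac{75}{3514}\right) + 38610 = - \frac{8316639}{8584702} + 38610 = \frac{331447027581}{8584702} \approx 38609.0$)
$\frac{-19331 - \left(-9\right) \left(-35\right) 22}{O} = \frac{-19331 - \left(-9\right) \left(-35\right) 22}{\frac{331447027581}{8584702}} = \left(-19331 - 315 \cdot 22\right) \frac{8584702}{331447027581} = \left(-19331 - 6930\right) \frac{8584702}{331447027581} = \left(-26261\right) \frac{8584702}{331447027581} = - \frac{225442859222}{331447027581}$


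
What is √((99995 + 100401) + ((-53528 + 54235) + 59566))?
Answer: √260669 ≈ 510.56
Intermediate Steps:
√((99995 + 100401) + ((-53528 + 54235) + 59566)) = √(200396 + (707 + 59566)) = √(200396 + 60273) = √260669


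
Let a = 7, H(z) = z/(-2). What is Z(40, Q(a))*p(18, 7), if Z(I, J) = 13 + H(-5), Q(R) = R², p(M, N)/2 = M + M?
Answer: 1116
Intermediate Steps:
H(z) = -z/2 (H(z) = z*(-½) = -z/2)
p(M, N) = 4*M (p(M, N) = 2*(M + M) = 2*(2*M) = 4*M)
Z(I, J) = 31/2 (Z(I, J) = 13 - ½*(-5) = 13 + 5/2 = 31/2)
Z(40, Q(a))*p(18, 7) = 31*(4*18)/2 = (31/2)*72 = 1116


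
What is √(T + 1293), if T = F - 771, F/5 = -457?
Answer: I*√1763 ≈ 41.988*I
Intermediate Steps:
F = -2285 (F = 5*(-457) = -2285)
T = -3056 (T = -2285 - 771 = -3056)
√(T + 1293) = √(-3056 + 1293) = √(-1763) = I*√1763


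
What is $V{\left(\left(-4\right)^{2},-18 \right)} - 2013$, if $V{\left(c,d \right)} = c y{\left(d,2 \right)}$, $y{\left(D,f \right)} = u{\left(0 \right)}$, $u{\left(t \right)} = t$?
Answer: $-2013$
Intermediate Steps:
$y{\left(D,f \right)} = 0$
$V{\left(c,d \right)} = 0$ ($V{\left(c,d \right)} = c 0 = 0$)
$V{\left(\left(-4\right)^{2},-18 \right)} - 2013 = 0 - 2013 = -2013$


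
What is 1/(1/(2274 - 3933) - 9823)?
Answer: -1659/16296358 ≈ -0.00010180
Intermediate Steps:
1/(1/(2274 - 3933) - 9823) = 1/(1/(-1659) - 9823) = 1/(-1/1659 - 9823) = 1/(-16296358/1659) = -1659/16296358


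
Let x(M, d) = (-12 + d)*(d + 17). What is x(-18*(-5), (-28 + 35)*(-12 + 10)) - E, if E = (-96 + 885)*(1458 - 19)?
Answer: -1135449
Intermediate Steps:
x(M, d) = (-12 + d)*(17 + d)
E = 1135371 (E = 789*1439 = 1135371)
x(-18*(-5), (-28 + 35)*(-12 + 10)) - E = (-204 + ((-28 + 35)*(-12 + 10))² + 5*((-28 + 35)*(-12 + 10))) - 1*1135371 = (-204 + (7*(-2))² + 5*(7*(-2))) - 1135371 = (-204 + (-14)² + 5*(-14)) - 1135371 = (-204 + 196 - 70) - 1135371 = -78 - 1135371 = -1135449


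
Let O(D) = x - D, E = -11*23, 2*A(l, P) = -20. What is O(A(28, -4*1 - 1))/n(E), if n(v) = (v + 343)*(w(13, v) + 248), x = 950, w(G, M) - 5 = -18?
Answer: 32/705 ≈ 0.045390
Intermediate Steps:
w(G, M) = -13 (w(G, M) = 5 - 18 = -13)
A(l, P) = -10 (A(l, P) = (½)*(-20) = -10)
E = -253
n(v) = 80605 + 235*v (n(v) = (v + 343)*(-13 + 248) = (343 + v)*235 = 80605 + 235*v)
O(D) = 950 - D
O(A(28, -4*1 - 1))/n(E) = (950 - 1*(-10))/(80605 + 235*(-253)) = (950 + 10)/(80605 - 59455) = 960/21150 = 960*(1/21150) = 32/705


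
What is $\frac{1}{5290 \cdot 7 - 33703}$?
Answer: $\frac{1}{3327} \approx 0.00030057$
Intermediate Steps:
$\frac{1}{5290 \cdot 7 - 33703} = \frac{1}{37030 - 33703} = \frac{1}{3327}$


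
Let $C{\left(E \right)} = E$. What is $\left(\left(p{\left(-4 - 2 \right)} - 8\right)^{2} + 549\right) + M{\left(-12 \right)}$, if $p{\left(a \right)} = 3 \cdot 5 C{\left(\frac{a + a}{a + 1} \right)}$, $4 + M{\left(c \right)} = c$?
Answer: $1317$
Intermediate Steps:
$M{\left(c \right)} = -4 + c$
$p{\left(a \right)} = \frac{30 a}{1 + a}$ ($p{\left(a \right)} = 3 \cdot 5 \frac{a + a}{a + 1} = 15 \frac{2 a}{1 + a} = \frac{30 a}{1 + a}$)
$\left(\left(p{\left(-4 - 2 \right)} - 8\right)^{2} + 549\right) + M{\left(-12 \right)} = \left(\left(\frac{30 \left(-4 - 2\right)}{1 - 6} - 8\right)^{2} + 549\right) - 16 = \left(\left(30 \left(-6\right) \frac{1}{1 - 6} - 8\right)^{2} + 549\right) - 16 = \left(\left(30 \left(-6\right) \frac{1}{-5} - 8\right)^{2} + 549\right) - 16 = \left(\left(30 \left(-6\right) \left(- \frac{1}{5}\right) - 8\right)^{2} + 549\right) - 16 = \left(\left(36 - 8\right)^{2} + 549\right) - 16 = \left(28^{2} + 549\right) - 16 = \left(784 + 549\right) - 16 = 1333 - 16 = 1317$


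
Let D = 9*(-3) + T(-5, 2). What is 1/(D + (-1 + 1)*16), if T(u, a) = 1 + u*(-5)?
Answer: -1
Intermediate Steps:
T(u, a) = 1 - 5*u
D = -1 (D = 9*(-3) + (1 - 5*(-5)) = -27 + (1 + 25) = -27 + 26 = -1)
1/(D + (-1 + 1)*16) = 1/(-1 + (-1 + 1)*16) = 1/(-1 + 0*16) = 1/(-1 + 0) = 1/(-1) = -1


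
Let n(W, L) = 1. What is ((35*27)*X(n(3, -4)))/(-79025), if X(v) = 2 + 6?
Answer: -1512/15805 ≈ -0.095666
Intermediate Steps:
X(v) = 8
((35*27)*X(n(3, -4)))/(-79025) = ((35*27)*8)/(-79025) = (945*8)*(-1/79025) = 7560*(-1/79025) = -1512/15805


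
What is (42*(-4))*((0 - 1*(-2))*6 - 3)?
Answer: -1512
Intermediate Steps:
(42*(-4))*((0 - 1*(-2))*6 - 3) = -168*((0 + 2)*6 - 3) = -168*(2*6 - 3) = -168*(12 - 3) = -168*9 = -1512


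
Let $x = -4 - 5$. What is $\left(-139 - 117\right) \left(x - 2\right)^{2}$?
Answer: $-30976$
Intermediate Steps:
$x = -9$
$\left(-139 - 117\right) \left(x - 2\right)^{2} = \left(-139 - 117\right) \left(-9 - 2\right)^{2} = - 256 \left(-11\right)^{2} = \left(-256\right) 121 = -30976$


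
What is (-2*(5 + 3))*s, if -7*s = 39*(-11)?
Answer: -6864/7 ≈ -980.57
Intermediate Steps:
s = 429/7 (s = -39*(-11)/7 = -1/7*(-429) = 429/7 ≈ 61.286)
(-2*(5 + 3))*s = -2*(5 + 3)*(429/7) = -2*8*(429/7) = -16*429/7 = -6864/7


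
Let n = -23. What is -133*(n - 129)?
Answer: 20216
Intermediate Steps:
-133*(n - 129) = -133*(-23 - 129) = -133*(-152) = 20216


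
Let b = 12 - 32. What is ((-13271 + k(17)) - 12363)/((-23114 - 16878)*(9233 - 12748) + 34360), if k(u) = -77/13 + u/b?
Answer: -6666601/36557622400 ≈ -0.00018236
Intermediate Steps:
b = -20
k(u) = -77/13 - u/20 (k(u) = -77/13 + u/(-20) = -77*1/13 + u*(-1/20) = -77/13 - u/20)
((-13271 + k(17)) - 12363)/((-23114 - 16878)*(9233 - 12748) + 34360) = ((-13271 + (-77/13 - 1/20*17)) - 12363)/((-23114 - 16878)*(9233 - 12748) + 34360) = ((-13271 + (-77/13 - 17/20)) - 12363)/(-39992*(-3515) + 34360) = ((-13271 - 1761/260) - 12363)/(140571880 + 34360) = (-3452221/260 - 12363)/140606240 = -6666601/260*1/140606240 = -6666601/36557622400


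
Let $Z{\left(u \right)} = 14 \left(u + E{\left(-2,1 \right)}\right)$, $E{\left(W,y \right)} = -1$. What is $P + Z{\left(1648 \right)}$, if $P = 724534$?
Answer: $747592$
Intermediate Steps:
$Z{\left(u \right)} = -14 + 14 u$ ($Z{\left(u \right)} = 14 \left(u - 1\right) = 14 \left(-1 + u\right) = -14 + 14 u$)
$P + Z{\left(1648 \right)} = 724534 + \left(-14 + 14 \cdot 1648\right) = 724534 + \left(-14 + 23072\right) = 724534 + 23058 = 747592$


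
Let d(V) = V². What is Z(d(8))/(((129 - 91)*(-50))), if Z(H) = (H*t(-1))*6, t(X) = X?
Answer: 96/475 ≈ 0.20211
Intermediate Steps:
Z(H) = -6*H (Z(H) = (H*(-1))*6 = -H*6 = -6*H)
Z(d(8))/(((129 - 91)*(-50))) = (-6*8²)/(((129 - 91)*(-50))) = (-6*64)/((38*(-50))) = -384/(-1900) = -384*(-1/1900) = 96/475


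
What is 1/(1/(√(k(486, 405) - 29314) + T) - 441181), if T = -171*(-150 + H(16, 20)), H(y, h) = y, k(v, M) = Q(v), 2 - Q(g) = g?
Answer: (-√29798 + 22914*I)/(-10109221433*I + 441181*√29798) ≈ -2.2666e-6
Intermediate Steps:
Q(g) = 2 - g
k(v, M) = 2 - v
T = 22914 (T = -171*(-150 + 16) = -171*(-134) = 22914)
1/(1/(√(k(486, 405) - 29314) + T) - 441181) = 1/(1/(√((2 - 1*486) - 29314) + 22914) - 441181) = 1/(1/(√((2 - 486) - 29314) + 22914) - 441181) = 1/(1/(√(-484 - 29314) + 22914) - 441181) = 1/(1/(√(-29798) + 22914) - 441181) = 1/(1/(I*√29798 + 22914) - 441181) = 1/(1/(22914 + I*√29798) - 441181) = 1/(-441181 + 1/(22914 + I*√29798))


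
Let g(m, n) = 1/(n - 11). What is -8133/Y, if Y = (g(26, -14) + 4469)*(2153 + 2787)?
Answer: -40665/110383312 ≈ -0.00036840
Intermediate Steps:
g(m, n) = 1/(-11 + n)
Y = 110383312/5 (Y = (1/(-11 - 14) + 4469)*(2153 + 2787) = (1/(-25) + 4469)*4940 = (-1/25 + 4469)*4940 = (111724/25)*4940 = 110383312/5 ≈ 2.2077e+7)
-8133/Y = -8133/110383312/5 = -8133*5/110383312 = -40665/110383312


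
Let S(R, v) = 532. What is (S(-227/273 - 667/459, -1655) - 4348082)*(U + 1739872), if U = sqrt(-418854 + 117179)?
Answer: -7564180513600 - 21737750*I*sqrt(12067) ≈ -7.5642e+12 - 2.3879e+9*I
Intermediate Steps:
U = 5*I*sqrt(12067) (U = sqrt(-301675) = 5*I*sqrt(12067) ≈ 549.25*I)
(S(-227/273 - 667/459, -1655) - 4348082)*(U + 1739872) = (532 - 4348082)*(5*I*sqrt(12067) + 1739872) = -4347550*(1739872 + 5*I*sqrt(12067)) = -7564180513600 - 21737750*I*sqrt(12067)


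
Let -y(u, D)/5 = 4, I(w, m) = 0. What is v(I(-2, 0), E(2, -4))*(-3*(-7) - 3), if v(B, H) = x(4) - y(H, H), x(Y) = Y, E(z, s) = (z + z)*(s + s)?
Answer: 432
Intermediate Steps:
E(z, s) = 4*s*z (E(z, s) = (2*z)*(2*s) = 4*s*z)
y(u, D) = -20 (y(u, D) = -5*4 = -20)
v(B, H) = 24 (v(B, H) = 4 - 1*(-20) = 4 + 20 = 24)
v(I(-2, 0), E(2, -4))*(-3*(-7) - 3) = 24*(-3*(-7) - 3) = 24*(21 - 3) = 24*18 = 432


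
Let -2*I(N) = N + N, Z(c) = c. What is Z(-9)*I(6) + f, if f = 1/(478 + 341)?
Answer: 44227/819 ≈ 54.001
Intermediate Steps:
I(N) = -N (I(N) = -(N + N)/2 = -N)
f = 1/819 ≈ 0.0012210
Z(-9)*I(6) + f = -(-9)*6 + 1/819 = -9*(-6) + 1/819 = 54 + 1/819 = 44227/819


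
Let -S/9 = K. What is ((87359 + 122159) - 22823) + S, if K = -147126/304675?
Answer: 8126089037/43525 ≈ 1.8670e+5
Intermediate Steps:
K = -21018/43525 (K = -147126*1/304675 = -21018/43525 ≈ -0.48289)
S = 189162/43525 (S = -9*(-21018/43525) = 189162/43525 ≈ 4.3461)
((87359 + 122159) - 22823) + S = ((87359 + 122159) - 22823) + 189162/43525 = (209518 - 22823) + 189162/43525 = 186695 + 189162/43525 = 8126089037/43525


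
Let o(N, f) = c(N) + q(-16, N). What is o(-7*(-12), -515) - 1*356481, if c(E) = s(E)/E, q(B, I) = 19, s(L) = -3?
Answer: -9980937/28 ≈ -3.5646e+5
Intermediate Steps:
c(E) = -3/E
o(N, f) = 19 - 3/N (o(N, f) = -3/N + 19 = 19 - 3/N)
o(-7*(-12), -515) - 1*356481 = (19 - 3/((-7*(-12)))) - 1*356481 = (19 - 3/84) - 356481 = (19 - 3*1/84) - 356481 = (19 - 1/28) - 356481 = 531/28 - 356481 = -9980937/28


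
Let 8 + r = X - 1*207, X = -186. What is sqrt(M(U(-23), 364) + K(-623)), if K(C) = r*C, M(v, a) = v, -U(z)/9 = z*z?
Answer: sqrt(245062) ≈ 495.04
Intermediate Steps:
U(z) = -9*z**2 (U(z) = -9*z*z = -9*z**2)
r = -401 (r = -8 + (-186 - 1*207) = -8 + (-186 - 207) = -8 - 393 = -401)
K(C) = -401*C
sqrt(M(U(-23), 364) + K(-623)) = sqrt(-9*(-23)**2 - 401*(-623)) = sqrt(-9*529 + 249823) = sqrt(-4761 + 249823) = sqrt(245062)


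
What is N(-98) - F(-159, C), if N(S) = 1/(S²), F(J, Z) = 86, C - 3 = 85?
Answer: -825943/9604 ≈ -86.000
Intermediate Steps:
C = 88 (C = 3 + 85 = 88)
N(S) = S⁻²
N(-98) - F(-159, C) = (-98)⁻² - 1*86 = 1/9604 - 86 = -825943/9604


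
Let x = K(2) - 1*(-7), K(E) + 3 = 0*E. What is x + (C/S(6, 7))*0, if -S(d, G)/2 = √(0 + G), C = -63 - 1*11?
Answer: 4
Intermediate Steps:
K(E) = -3 (K(E) = -3 + 0*E = -3 + 0 = -3)
x = 4 (x = -3 - 1*(-7) = -3 + 7 = 4)
C = -74 (C = -63 - 11 = -74)
S(d, G) = -2*√G (S(d, G) = -2*√(0 + G) = -2*√G)
x + (C/S(6, 7))*0 = 4 - 74*(-√7/14)*0 = 4 - (-37)*√7/7*0 = 4 + (37*√7/7)*0 = 4 + 0 = 4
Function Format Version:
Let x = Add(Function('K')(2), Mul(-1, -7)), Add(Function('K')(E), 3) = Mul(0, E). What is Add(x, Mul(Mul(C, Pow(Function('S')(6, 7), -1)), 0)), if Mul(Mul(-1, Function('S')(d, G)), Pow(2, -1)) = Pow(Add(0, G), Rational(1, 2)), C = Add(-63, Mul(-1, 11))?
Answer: 4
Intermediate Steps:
Function('K')(E) = -3 (Function('K')(E) = Add(-3, Mul(0, E)) = Add(-3, 0) = -3)
x = 4 (x = Add(-3, Mul(-1, -7)) = Add(-3, 7) = 4)
C = -74 (C = Add(-63, -11) = -74)
Function('S')(d, G) = Mul(-2, Pow(G, Rational(1, 2))) (Function('S')(d, G) = Mul(-2, Pow(Add(0, G), Rational(1, 2))) = Mul(-2, Pow(G, Rational(1, 2))))
Add(x, Mul(Mul(C, Pow(Function('S')(6, 7), -1)), 0)) = Add(4, Mul(Mul(-74, Pow(Mul(-2, Pow(7, Rational(1, 2))), -1)), 0)) = Add(4, Mul(Mul(-74, Mul(Rational(-1, 14), Pow(7, Rational(1, 2)))), 0)) = Add(4, Mul(Mul(Rational(37, 7), Pow(7, Rational(1, 2))), 0)) = Add(4, 0) = 4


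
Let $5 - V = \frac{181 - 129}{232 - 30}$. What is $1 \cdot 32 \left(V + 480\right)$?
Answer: $\frac{1566688}{101} \approx 15512.0$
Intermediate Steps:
$V = \frac{479}{101}$ ($V = 5 - \frac{181 - 129}{232 - 30} = 5 - \frac{52}{202} = 5 - 52 \cdot \frac{1}{202} = 5 - \frac{26}{101} = \frac{479}{101} \approx 4.7426$)
$1 \cdot 32 \left(V + 480\right) = 1 \cdot 32 \left(\frac{479}{101} + 480\right) = 32 \cdot \frac{48959}{101} = \frac{1566688}{101}$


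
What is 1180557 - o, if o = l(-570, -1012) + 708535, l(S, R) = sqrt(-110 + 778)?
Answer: 472022 - 2*sqrt(167) ≈ 4.7200e+5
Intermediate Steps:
l(S, R) = 2*sqrt(167) (l(S, R) = sqrt(668) = 2*sqrt(167))
o = 708535 + 2*sqrt(167) (o = 2*sqrt(167) + 708535 = 708535 + 2*sqrt(167) ≈ 7.0856e+5)
1180557 - o = 1180557 - (708535 + 2*sqrt(167)) = 1180557 + (-708535 - 2*sqrt(167)) = 472022 - 2*sqrt(167)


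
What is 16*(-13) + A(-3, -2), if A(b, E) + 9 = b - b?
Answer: -217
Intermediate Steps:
A(b, E) = -9 (A(b, E) = -9 + (b - b) = -9 + 0 = -9)
16*(-13) + A(-3, -2) = 16*(-13) - 9 = -208 - 9 = -217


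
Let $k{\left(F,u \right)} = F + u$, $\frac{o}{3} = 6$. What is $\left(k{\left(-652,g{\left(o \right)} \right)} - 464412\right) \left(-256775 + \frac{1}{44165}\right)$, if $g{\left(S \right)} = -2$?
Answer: $\frac{5274066032289684}{44165} \approx 1.1942 \cdot 10^{11}$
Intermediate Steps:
$o = 18$ ($o = 3 \cdot 6 = 18$)
$\left(k{\left(-652,g{\left(o \right)} \right)} - 464412\right) \left(-256775 + \frac{1}{44165}\right) = \left(\left(-652 - 2\right) - 464412\right) \left(-256775 + \frac{1}{44165}\right) = \left(-654 - 464412\right) \left(-256775 + \frac{1}{44165}\right) = \left(-465066\right) \left(- \frac{11340467874}{44165}\right) = \frac{5274066032289684}{44165}$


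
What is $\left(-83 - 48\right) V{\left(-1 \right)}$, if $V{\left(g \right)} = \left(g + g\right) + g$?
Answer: $393$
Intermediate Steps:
$V{\left(g \right)} = 3 g$ ($V{\left(g \right)} = 2 g + g = 3 g$)
$\left(-83 - 48\right) V{\left(-1 \right)} = \left(-83 - 48\right) 3 \left(-1\right) = \left(-131\right) \left(-3\right) = 393$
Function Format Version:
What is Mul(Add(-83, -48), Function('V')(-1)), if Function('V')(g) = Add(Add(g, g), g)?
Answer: 393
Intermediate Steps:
Function('V')(g) = Mul(3, g) (Function('V')(g) = Add(Mul(2, g), g) = Mul(3, g))
Mul(Add(-83, -48), Function('V')(-1)) = Mul(Add(-83, -48), Mul(3, -1)) = Mul(-131, -3) = 393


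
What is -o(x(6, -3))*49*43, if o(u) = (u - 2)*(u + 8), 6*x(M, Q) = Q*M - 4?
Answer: 465647/9 ≈ 51739.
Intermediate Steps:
x(M, Q) = -⅔ + M*Q/6 (x(M, Q) = (Q*M - 4)/6 = (M*Q - 4)/6 = (-4 + M*Q)/6 = -⅔ + M*Q/6)
o(u) = (-2 + u)*(8 + u)
-o(x(6, -3))*49*43 = -(-16 + (-⅔ + (⅙)*6*(-3))² + 6*(-⅔ + (⅙)*6*(-3)))*49*43 = -(-16 + (-⅔ - 3)² + 6*(-⅔ - 3))*49*43 = -(-16 + (-11/3)² + 6*(-11/3))*49*43 = -(-16 + 121/9 - 22)*49*43 = -(-221/9*49)*43 = -(-10829)*43/9 = -1*(-465647/9) = 465647/9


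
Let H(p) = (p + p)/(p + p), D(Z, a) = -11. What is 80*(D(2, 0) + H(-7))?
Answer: -800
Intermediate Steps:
H(p) = 1 (H(p) = (2*p)/((2*p)) = (2*p)*(1/(2*p)) = 1)
80*(D(2, 0) + H(-7)) = 80*(-11 + 1) = 80*(-10) = -800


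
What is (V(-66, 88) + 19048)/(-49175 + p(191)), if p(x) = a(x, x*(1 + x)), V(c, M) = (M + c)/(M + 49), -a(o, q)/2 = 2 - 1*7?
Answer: -2609598/6735605 ≈ -0.38743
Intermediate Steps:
a(o, q) = 10 (a(o, q) = -2*(2 - 1*7) = -2*(2 - 7) = -2*(-5) = 10)
V(c, M) = (M + c)/(49 + M)
p(x) = 10
(V(-66, 88) + 19048)/(-49175 + p(191)) = ((88 - 66)/(49 + 88) + 19048)/(-49175 + 10) = (22/137 + 19048)/(-49165) = ((1/137)*22 + 19048)*(-1/49165) = (22/137 + 19048)*(-1/49165) = (2609598/137)*(-1/49165) = -2609598/6735605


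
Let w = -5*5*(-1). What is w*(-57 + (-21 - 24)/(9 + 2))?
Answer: -16800/11 ≈ -1527.3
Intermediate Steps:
w = 25 (w = -25*(-1) = 25)
w*(-57 + (-21 - 24)/(9 + 2)) = 25*(-57 + (-21 - 24)/(9 + 2)) = 25*(-57 - 45/11) = 25*(-672/11) = -16800/11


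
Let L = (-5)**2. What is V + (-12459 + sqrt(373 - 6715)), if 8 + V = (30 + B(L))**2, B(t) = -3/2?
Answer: -46619/4 + I*sqrt(6342) ≈ -11655.0 + 79.637*I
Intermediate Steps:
L = 25
B(t) = -3/2 (B(t) = -3*1/2 = -3/2)
V = 3217/4 (V = -8 + (30 - 3/2)**2 = -8 + (57/2)**2 = -8 + 3249/4 = 3217/4 ≈ 804.25)
V + (-12459 + sqrt(373 - 6715)) = 3217/4 + (-12459 + sqrt(373 - 6715)) = 3217/4 + (-12459 + sqrt(-6342)) = 3217/4 + (-12459 + I*sqrt(6342)) = -46619/4 + I*sqrt(6342)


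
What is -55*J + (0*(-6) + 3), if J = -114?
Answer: 6273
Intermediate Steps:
-55*J + (0*(-6) + 3) = -55*(-114) + (0*(-6) + 3) = 6270 + (0 + 3) = 6270 + 3 = 6273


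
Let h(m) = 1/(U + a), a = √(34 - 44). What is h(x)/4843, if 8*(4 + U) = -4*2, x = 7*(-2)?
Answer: -1/33901 - I*√10/169505 ≈ -2.9498e-5 - 1.8656e-5*I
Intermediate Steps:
x = -14
U = -5 (U = -4 + (-4*2)/8 = -4 + (⅛)*(-8) = -4 - 1 = -5)
a = I*√10 (a = √(-10) = I*√10 ≈ 3.1623*I)
h(m) = 1/(-5 + I*√10)
h(x)/4843 = (-⅐ - I*√10/35)/4843 = (-⅐ - I*√10/35)*(1/4843) = -1/33901 - I*√10/169505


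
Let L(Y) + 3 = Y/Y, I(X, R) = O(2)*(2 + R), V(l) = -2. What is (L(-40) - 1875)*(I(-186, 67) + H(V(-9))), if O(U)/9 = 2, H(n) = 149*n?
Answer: -1771888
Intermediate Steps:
O(U) = 18 (O(U) = 9*2 = 18)
I(X, R) = 36 + 18*R (I(X, R) = 18*(2 + R) = 36 + 18*R)
L(Y) = -2 (L(Y) = -3 + Y/Y = -3 + 1 = -2)
(L(-40) - 1875)*(I(-186, 67) + H(V(-9))) = (-2 - 1875)*((36 + 18*67) + 149*(-2)) = -1877*((36 + 1206) - 298) = -1877*(1242 - 298) = -1877*944 = -1771888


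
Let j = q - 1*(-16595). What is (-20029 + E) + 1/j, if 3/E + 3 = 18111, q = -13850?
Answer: -110618962333/5522940 ≈ -20029.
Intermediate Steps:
E = 1/6036 (E = 3/(-3 + 18111) = 3/18108 = 3*(1/18108) = 1/6036 ≈ 0.00016567)
j = 2745 (j = -13850 - 1*(-16595) = -13850 + 16595 = 2745)
(-20029 + E) + 1/j = (-20029 + 1/6036) + 1/2745 = -120895043/6036 + 1/2745 = -110618962333/5522940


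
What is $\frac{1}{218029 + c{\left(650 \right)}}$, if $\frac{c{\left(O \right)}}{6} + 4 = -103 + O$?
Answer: $\frac{1}{221287} \approx 4.519 \cdot 10^{-6}$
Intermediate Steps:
$c{\left(O \right)} = -642 + 6 O$ ($c{\left(O \right)} = -24 + 6 \left(-103 + O\right) = -24 + \left(-618 + 6 O\right) = -642 + 6 O$)
$\frac{1}{218029 + c{\left(650 \right)}} = \frac{1}{218029 + \left(-642 + 6 \cdot 650\right)} = \frac{1}{218029 + \left(-642 + 3900\right)} = \frac{1}{218029 + 3258} = \frac{1}{221287}$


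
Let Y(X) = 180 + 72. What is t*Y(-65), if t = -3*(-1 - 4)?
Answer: 3780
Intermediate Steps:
t = 15 (t = -3*(-5) = 15)
Y(X) = 252
t*Y(-65) = 15*252 = 3780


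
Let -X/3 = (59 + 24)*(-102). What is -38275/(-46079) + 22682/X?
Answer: 1008636164/585157221 ≈ 1.7237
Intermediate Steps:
X = 25398 (X = -3*(59 + 24)*(-102) = -249*(-102) = -3*(-8466) = 25398)
-38275/(-46079) + 22682/X = -38275/(-46079) + 22682/25398 = -38275*(-1/46079) + 22682*(1/25398) = 38275/46079 + 11341/12699 = 1008636164/585157221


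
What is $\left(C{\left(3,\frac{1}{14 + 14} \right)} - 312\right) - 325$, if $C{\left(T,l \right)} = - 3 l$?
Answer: $- \frac{17839}{28} \approx -637.11$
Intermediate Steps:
$\left(C{\left(3,\frac{1}{14 + 14} \right)} - 312\right) - 325 = \left(- \frac{3}{14 + 14} - 312\right) - 325 = \left(- \frac{3}{28} - 312\right) - 325 = - \frac{8739}{28} - 325 = - \frac{17839}{28}$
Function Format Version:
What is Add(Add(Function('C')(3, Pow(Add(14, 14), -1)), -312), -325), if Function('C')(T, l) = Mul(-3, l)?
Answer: Rational(-17839, 28) ≈ -637.11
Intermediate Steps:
Add(Add(Function('C')(3, Pow(Add(14, 14), -1)), -312), -325) = Add(Add(Mul(-3, Pow(Add(14, 14), -1)), -312), -325) = Add(Add(Mul(-3, Pow(28, -1)), -312), -325) = Add(Add(Mul(-3, Rational(1, 28)), -312), -325) = Add(Add(Rational(-3, 28), -312), -325) = Add(Rational(-8739, 28), -325) = Rational(-17839, 28)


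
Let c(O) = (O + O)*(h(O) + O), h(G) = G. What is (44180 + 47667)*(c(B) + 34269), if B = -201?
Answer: 17990347431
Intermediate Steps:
c(O) = 4*O² (c(O) = (O + O)*(O + O) = (2*O)*(2*O) = 4*O²)
(44180 + 47667)*(c(B) + 34269) = (44180 + 47667)*(4*(-201)² + 34269) = 91847*(4*40401 + 34269) = 91847*(161604 + 34269) = 91847*195873 = 17990347431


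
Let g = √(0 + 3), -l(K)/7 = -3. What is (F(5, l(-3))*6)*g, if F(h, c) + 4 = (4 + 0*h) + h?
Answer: 30*√3 ≈ 51.962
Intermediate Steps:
l(K) = 21 (l(K) = -7*(-3) = 21)
F(h, c) = h (F(h, c) = -4 + ((4 + 0*h) + h) = -4 + ((4 + 0) + h) = -4 + (4 + h) = h)
g = √3 ≈ 1.7320
(F(5, l(-3))*6)*g = (5*6)*√3 = 30*√3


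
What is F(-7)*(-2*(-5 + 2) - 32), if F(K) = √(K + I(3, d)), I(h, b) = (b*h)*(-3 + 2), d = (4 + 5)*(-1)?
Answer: -52*√5 ≈ -116.28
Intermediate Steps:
d = -9 (d = 9*(-1) = -9)
I(h, b) = -b*h (I(h, b) = (b*h)*(-1) = -b*h)
F(K) = √(27 + K) (F(K) = √(K - 1*(-9)*3) = √(K + 27) = √(27 + K))
F(-7)*(-2*(-5 + 2) - 32) = √(27 - 7)*(-2*(-5 + 2) - 32) = √20*(-2*(-3) - 32) = (2*√5)*(6 - 32) = (2*√5)*(-26) = -52*√5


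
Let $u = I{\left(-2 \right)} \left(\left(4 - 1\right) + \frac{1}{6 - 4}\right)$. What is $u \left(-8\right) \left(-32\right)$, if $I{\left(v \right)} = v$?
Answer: $-1792$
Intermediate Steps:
$u = -7$ ($u = - 2 \left(\left(4 - 1\right) + \frac{1}{6 - 4}\right) = - 2 \left(3 + \frac{1}{2}\right) = \left(-2\right) \frac{7}{2} = -7$)
$u \left(-8\right) \left(-32\right) = \left(-7\right) \left(-8\right) \left(-32\right) = 56 \left(-32\right) = -1792$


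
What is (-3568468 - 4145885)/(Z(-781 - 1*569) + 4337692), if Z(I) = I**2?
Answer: -7714353/6160192 ≈ -1.2523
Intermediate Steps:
(-3568468 - 4145885)/(Z(-781 - 1*569) + 4337692) = (-3568468 - 4145885)/((-781 - 1*569)**2 + 4337692) = -7714353/((-781 - 569)**2 + 4337692) = -7714353/((-1350)**2 + 4337692) = -7714353/(1822500 + 4337692) = -7714353/6160192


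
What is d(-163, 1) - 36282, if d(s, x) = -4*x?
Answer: -36286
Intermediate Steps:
d(-163, 1) - 36282 = -4*1 - 36282 = -4 - 36282 = -36286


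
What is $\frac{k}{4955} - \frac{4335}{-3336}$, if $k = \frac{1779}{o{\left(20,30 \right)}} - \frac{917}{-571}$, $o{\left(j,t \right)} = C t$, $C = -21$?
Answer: $\frac{429195106777}{330349651800} \approx 1.2992$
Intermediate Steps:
$o{\left(j,t \right)} = - 21 t$
$k = - \frac{146033}{119910}$ ($k = \frac{1779}{\left(-21\right) 30} - \frac{917}{-571} = \frac{1779}{-630} - - \frac{917}{571} = 1779 \left(- \frac{1}{630}\right) + \frac{917}{571} = - \frac{593}{210} + \frac{917}{571} = - \frac{146033}{119910} \approx -1.2179$)
$\frac{k}{4955} - \frac{4335}{-3336} = - \frac{146033}{119910 \cdot 4955} - \frac{4335}{-3336} = \left(- \frac{146033}{119910}\right) \frac{1}{4955} - - \frac{1445}{1112} = - \frac{146033}{594154050} + \frac{1445}{1112} = \frac{429195106777}{330349651800}$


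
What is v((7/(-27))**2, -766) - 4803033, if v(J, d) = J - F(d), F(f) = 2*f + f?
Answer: -3499735766/729 ≈ -4.8007e+6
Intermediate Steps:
F(f) = 3*f
v(J, d) = J - 3*d
v((7/(-27))**2, -766) - 4803033 = ((7/(-27))**2 - 3*(-766)) - 4803033 = ((7*(-1/27))**2 + 2298) - 4803033 = ((-7/27)**2 + 2298) - 4803033 = (49/729 + 2298) - 4803033 = 1675291/729 - 4803033 = -3499735766/729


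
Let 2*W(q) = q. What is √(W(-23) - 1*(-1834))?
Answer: 27*√10/2 ≈ 42.691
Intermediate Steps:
W(q) = q/2
√(W(-23) - 1*(-1834)) = √((½)*(-23) - 1*(-1834)) = √(-23/2 + 1834) = √(3645/2) = 27*√10/2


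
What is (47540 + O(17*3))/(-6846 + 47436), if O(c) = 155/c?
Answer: 484939/414018 ≈ 1.1713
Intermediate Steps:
(47540 + O(17*3))/(-6846 + 47436) = (47540 + 155/((17*3)))/(-6846 + 47436) = (47540 + 155/51)/40590 = (47540 + 155*(1/51))*(1/40590) = (47540 + 155/51)*(1/40590) = (2424695/51)*(1/40590) = 484939/414018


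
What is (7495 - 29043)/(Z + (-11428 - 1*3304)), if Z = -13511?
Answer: 21548/28243 ≈ 0.76295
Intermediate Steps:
(7495 - 29043)/(Z + (-11428 - 1*3304)) = (7495 - 29043)/(-13511 + (-11428 - 1*3304)) = -21548/(-13511 + (-11428 - 3304)) = -21548/(-13511 - 14732) = -21548/(-28243) = -21548*(-1/28243) = 21548/28243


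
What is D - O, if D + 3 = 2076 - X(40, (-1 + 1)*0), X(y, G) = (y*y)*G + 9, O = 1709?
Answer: 355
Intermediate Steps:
X(y, G) = 9 + G*y² (X(y, G) = y²*G + 9 = G*y² + 9 = 9 + G*y²)
D = 2064 (D = -3 + (2076 - (9 + ((-1 + 1)*0)*40²)) = -3 + (2076 - (9 + (0*0)*1600)) = -3 + (2076 - (9 + 0*1600)) = -3 + (2076 - (9 + 0)) = -3 + (2076 - 1*9) = -3 + (2076 - 9) = -3 + 2067 = 2064)
D - O = 2064 - 1*1709 = 2064 - 1709 = 355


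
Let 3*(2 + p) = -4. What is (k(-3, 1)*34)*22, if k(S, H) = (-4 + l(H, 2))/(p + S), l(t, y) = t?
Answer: 6732/19 ≈ 354.32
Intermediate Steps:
p = -10/3 (p = -2 + (⅓)*(-4) = -2 - 4/3 = -10/3 ≈ -3.3333)
k(S, H) = (-4 + H)/(-10/3 + S)
(k(-3, 1)*34)*22 = ((3*(-4 + 1)/(-10 + 3*(-3)))*34)*22 = ((3*(-3)/(-10 - 9))*34)*22 = ((3*(-3)/(-19))*34)*22 = ((3*(-1/19)*(-3))*34)*22 = ((9/19)*34)*22 = (306/19)*22 = 6732/19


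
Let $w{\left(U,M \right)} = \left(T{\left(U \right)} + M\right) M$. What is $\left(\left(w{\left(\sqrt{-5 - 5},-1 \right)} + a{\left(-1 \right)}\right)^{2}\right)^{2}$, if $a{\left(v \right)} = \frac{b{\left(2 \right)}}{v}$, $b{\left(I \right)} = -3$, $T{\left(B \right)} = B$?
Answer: $\left(4 - i \sqrt{10}\right)^{4} \approx -604.0 - 303.58 i$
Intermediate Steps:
$a{\left(v \right)} = - \frac{3}{v}$
$w{\left(U,M \right)} = M \left(M + U\right)$ ($w{\left(U,M \right)} = \left(U + M\right) M = \left(M + U\right) M = M \left(M + U\right)$)
$\left(\left(w{\left(\sqrt{-5 - 5},-1 \right)} + a{\left(-1 \right)}\right)^{2}\right)^{2} = \left(\left(- (-1 + \sqrt{-5 - 5}) - \frac{3}{-1}\right)^{2}\right)^{2} = \left(\left(- (-1 + \sqrt{-10}) - -3\right)^{2}\right)^{2} = \left(\left(- (-1 + i \sqrt{10}) + 3\right)^{2}\right)^{2} = \left(\left(\left(1 - i \sqrt{10}\right) + 3\right)^{2}\right)^{2} = \left(\left(4 - i \sqrt{10}\right)^{2}\right)^{2} = \left(4 - i \sqrt{10}\right)^{4}$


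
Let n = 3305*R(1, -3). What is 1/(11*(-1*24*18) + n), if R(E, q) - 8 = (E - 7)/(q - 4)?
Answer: 7/171646 ≈ 4.0782e-5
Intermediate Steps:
R(E, q) = 8 + (-7 + E)/(-4 + q) (R(E, q) = 8 + (E - 7)/(q - 4) = 8 + (-7 + E)/(-4 + q))
n = 204910/7 (n = 3305*((-39 + 1 + 8*(-3))/(-4 - 3)) = 3305*((-39 + 1 - 24)/(-7)) = 3305*(-⅐*(-62)) = 3305*(62/7) = 204910/7 ≈ 29273.)
1/(11*(-1*24*18) + n) = 1/(11*(-1*24*18) + 204910/7) = 1/(11*(-24*18) + 204910/7) = 1/(11*(-432) + 204910/7) = 1/(-4752 + 204910/7) = 1/(171646/7) = 7/171646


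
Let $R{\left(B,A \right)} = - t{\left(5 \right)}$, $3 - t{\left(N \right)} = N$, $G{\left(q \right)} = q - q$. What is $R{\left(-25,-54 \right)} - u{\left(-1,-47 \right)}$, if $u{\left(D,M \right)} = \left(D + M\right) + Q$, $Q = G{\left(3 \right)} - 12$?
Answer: $62$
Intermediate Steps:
$G{\left(q \right)} = 0$
$t{\left(N \right)} = 3 - N$
$Q = -12$ ($Q = 0 - 12 = -12$)
$R{\left(B,A \right)} = 2$ ($R{\left(B,A \right)} = - (3 - 5) = \left(-1\right) \left(-2\right) = 2$)
$u{\left(D,M \right)} = -12 + D + M$ ($u{\left(D,M \right)} = \left(D + M\right) - 12 = -12 + D + M$)
$R{\left(-25,-54 \right)} - u{\left(-1,-47 \right)} = 2 - \left(-12 - 1 - 47\right) = 2 - -60 = 2 + 60 = 62$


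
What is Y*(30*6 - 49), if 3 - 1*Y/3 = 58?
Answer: -21615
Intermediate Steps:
Y = -165 (Y = 9 - 3*58 = 9 - 174 = -165)
Y*(30*6 - 49) = -165*(30*6 - 49) = -165*(180 - 49) = -165*131 = -21615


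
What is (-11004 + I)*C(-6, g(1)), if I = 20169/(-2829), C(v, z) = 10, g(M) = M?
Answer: -103834950/943 ≈ -1.1011e+5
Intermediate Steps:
I = -6723/943 (I = 20169*(-1/2829) = -6723/943 ≈ -7.1294)
(-11004 + I)*C(-6, g(1)) = (-11004 - 6723/943)*10 = -10383495/943*10 = -103834950/943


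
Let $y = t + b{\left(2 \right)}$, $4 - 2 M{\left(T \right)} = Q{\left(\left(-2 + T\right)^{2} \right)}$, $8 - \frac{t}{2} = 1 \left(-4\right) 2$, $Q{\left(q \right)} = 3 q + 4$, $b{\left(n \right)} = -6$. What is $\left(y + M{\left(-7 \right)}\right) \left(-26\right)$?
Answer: $2483$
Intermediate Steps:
$Q{\left(q \right)} = 4 + 3 q$
$t = 32$ ($t = 16 - 2 \cdot 1 \left(-4\right) 2 = 16 - 2 \left(\left(-4\right) 2\right) = 16 - -16 = 16 + 16 = 32$)
$M{\left(T \right)} = - \frac{3 \left(-2 + T\right)^{2}}{2}$ ($M{\left(T \right)} = 2 - \frac{4 + 3 \left(-2 + T\right)^{2}}{2} = 2 - \left(2 + \frac{3 \left(-2 + T\right)^{2}}{2}\right) = - \frac{3 \left(-2 + T\right)^{2}}{2}$)
$y = 26$ ($y = 32 - 6 = 26$)
$\left(y + M{\left(-7 \right)}\right) \left(-26\right) = \left(26 - \frac{3 \left(-2 - 7\right)^{2}}{2}\right) \left(-26\right) = \left(26 - \frac{3 \left(-9\right)^{2}}{2}\right) \left(-26\right) = \left(26 - \frac{243}{2}\right) \left(-26\right) = \left(- \frac{191}{2}\right) \left(-26\right) = 2483$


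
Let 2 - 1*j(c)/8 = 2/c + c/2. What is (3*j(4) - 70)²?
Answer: 6724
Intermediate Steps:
j(c) = 16 - 16/c - 4*c (j(c) = 16 - 8*(2/c + c/2) = 16 - 8*(c/2 + 2/c) = 16 + (-16/c - 4*c) = 16 - 16/c - 4*c)
(3*j(4) - 70)² = (3*(16 - 16/4 - 4*4) - 70)² = (3*(16 - 16*¼ - 16) - 70)² = (3*(16 - 4 - 16) - 70)² = (3*(-4) - 70)² = (-12 - 70)² = (-82)² = 6724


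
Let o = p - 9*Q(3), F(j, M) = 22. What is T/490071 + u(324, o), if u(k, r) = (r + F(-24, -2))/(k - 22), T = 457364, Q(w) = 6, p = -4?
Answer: 60240686/74000721 ≈ 0.81406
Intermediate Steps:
o = -58 (o = -4 - 9*6 = -4 - 54 = -58)
u(k, r) = (22 + r)/(-22 + k) (u(k, r) = (r + 22)/(k - 22) = (22 + r)/(-22 + k))
T/490071 + u(324, o) = 457364/490071 + (22 - 58)/(-22 + 324) = 457364*(1/490071) - 36/302 = 457364/490071 + (1/302)*(-36) = 457364/490071 - 18/151 = 60240686/74000721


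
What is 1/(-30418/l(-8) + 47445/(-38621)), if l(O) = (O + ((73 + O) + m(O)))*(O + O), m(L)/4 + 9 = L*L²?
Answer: -626278136/1356754909 ≈ -0.46160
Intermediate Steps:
m(L) = -36 + 4*L³ (m(L) = -36 + 4*(L*L²) = -36 + 4*L³)
l(O) = 2*O*(37 + 2*O + 4*O³) (l(O) = (O + ((73 + O) + (-36 + 4*O³)))*(O + O) = (O + (37 + O + 4*O³))*(2*O) = (37 + 2*O + 4*O³)*(2*O) = 2*O*(37 + 2*O + 4*O³))
1/(-30418/l(-8) + 47445/(-38621)) = 1/(-30418*(-1/(16*(37 + 2*(-8) + 4*(-8)³))) + 47445/(-38621)) = 1/(-30418*(-1/(16*(37 - 16 + 4*(-512)))) + 47445*(-1/38621)) = 1/(-30418*(-1/(16*(37 - 16 - 2048))) - 47445/38621) = 1/(-30418/(2*(-8)*(-2027)) - 47445/38621) = 1/(-30418/32432 - 47445/38621) = 1/(-30418*1/32432 - 47445/38621) = 1/(-15209/16216 - 47445/38621) = 1/(-1356754909/626278136) = -626278136/1356754909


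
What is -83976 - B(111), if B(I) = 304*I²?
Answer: -3829560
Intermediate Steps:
-83976 - B(111) = -83976 - 304*111² = -83976 - 304*12321 = -83976 - 1*3745584 = -83976 - 3745584 = -3829560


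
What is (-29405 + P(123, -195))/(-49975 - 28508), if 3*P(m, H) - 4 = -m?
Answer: 88334/235449 ≈ 0.37517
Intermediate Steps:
P(m, H) = 4/3 - m/3 (P(m, H) = 4/3 + (-m)/3 = 4/3 - m/3)
(-29405 + P(123, -195))/(-49975 - 28508) = (-29405 + (4/3 - ⅓*123))/(-49975 - 28508) = (-29405 + (4/3 - 41))/(-78483) = (-29405 - 119/3)*(-1/78483) = -88334/3*(-1/78483) = 88334/235449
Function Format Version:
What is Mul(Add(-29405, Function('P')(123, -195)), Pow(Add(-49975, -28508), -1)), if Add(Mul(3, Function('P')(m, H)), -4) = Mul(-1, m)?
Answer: Rational(88334, 235449) ≈ 0.37517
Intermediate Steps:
Function('P')(m, H) = Add(Rational(4, 3), Mul(Rational(-1, 3), m)) (Function('P')(m, H) = Add(Rational(4, 3), Mul(Rational(1, 3), Mul(-1, m))) = Add(Rational(4, 3), Mul(Rational(-1, 3), m)))
Mul(Add(-29405, Function('P')(123, -195)), Pow(Add(-49975, -28508), -1)) = Mul(Add(-29405, Add(Rational(4, 3), Mul(Rational(-1, 3), 123))), Pow(Add(-49975, -28508), -1)) = Mul(Add(-29405, Add(Rational(4, 3), -41)), Pow(-78483, -1)) = Mul(Add(-29405, Rational(-119, 3)), Rational(-1, 78483)) = Mul(Rational(-88334, 3), Rational(-1, 78483)) = Rational(88334, 235449)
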